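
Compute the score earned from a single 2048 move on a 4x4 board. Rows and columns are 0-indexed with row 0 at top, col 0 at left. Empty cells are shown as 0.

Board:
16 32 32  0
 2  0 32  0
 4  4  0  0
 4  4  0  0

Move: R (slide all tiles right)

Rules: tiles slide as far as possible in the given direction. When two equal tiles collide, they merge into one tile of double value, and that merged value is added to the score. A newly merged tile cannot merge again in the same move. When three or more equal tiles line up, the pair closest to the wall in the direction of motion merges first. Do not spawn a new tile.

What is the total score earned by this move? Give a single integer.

Slide right:
row 0: [16, 32, 32, 0] -> [0, 0, 16, 64]  score +64 (running 64)
row 1: [2, 0, 32, 0] -> [0, 0, 2, 32]  score +0 (running 64)
row 2: [4, 4, 0, 0] -> [0, 0, 0, 8]  score +8 (running 72)
row 3: [4, 4, 0, 0] -> [0, 0, 0, 8]  score +8 (running 80)
Board after move:
 0  0 16 64
 0  0  2 32
 0  0  0  8
 0  0  0  8

Answer: 80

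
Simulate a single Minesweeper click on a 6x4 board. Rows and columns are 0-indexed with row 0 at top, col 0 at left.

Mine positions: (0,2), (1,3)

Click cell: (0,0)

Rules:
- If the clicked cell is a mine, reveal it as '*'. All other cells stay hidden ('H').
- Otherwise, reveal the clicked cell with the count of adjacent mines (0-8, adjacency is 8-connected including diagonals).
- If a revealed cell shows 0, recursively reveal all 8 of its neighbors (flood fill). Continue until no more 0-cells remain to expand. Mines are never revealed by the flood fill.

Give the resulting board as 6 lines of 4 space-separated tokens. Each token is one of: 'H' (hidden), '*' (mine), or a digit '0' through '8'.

0 1 H H
0 1 2 H
0 0 1 1
0 0 0 0
0 0 0 0
0 0 0 0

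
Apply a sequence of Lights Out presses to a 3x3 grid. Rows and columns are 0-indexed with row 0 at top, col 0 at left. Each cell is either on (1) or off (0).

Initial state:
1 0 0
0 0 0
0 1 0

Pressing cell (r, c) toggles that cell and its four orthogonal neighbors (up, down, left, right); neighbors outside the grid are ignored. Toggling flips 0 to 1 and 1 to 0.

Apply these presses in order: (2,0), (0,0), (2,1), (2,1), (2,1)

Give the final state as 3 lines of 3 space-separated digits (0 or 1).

After press 1 at (2,0):
1 0 0
1 0 0
1 0 0

After press 2 at (0,0):
0 1 0
0 0 0
1 0 0

After press 3 at (2,1):
0 1 0
0 1 0
0 1 1

After press 4 at (2,1):
0 1 0
0 0 0
1 0 0

After press 5 at (2,1):
0 1 0
0 1 0
0 1 1

Answer: 0 1 0
0 1 0
0 1 1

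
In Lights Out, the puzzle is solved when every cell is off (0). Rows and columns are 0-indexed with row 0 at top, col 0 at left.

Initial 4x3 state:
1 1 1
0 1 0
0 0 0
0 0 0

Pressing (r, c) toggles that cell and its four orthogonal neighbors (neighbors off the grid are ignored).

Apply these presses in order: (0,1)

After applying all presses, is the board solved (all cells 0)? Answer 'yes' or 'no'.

Answer: yes

Derivation:
After press 1 at (0,1):
0 0 0
0 0 0
0 0 0
0 0 0

Lights still on: 0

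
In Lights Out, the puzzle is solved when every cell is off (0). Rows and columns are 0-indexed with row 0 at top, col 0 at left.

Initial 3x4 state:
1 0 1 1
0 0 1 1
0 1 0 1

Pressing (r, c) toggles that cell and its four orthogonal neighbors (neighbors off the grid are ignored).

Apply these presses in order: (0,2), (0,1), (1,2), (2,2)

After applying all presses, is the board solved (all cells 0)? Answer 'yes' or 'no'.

Answer: yes

Derivation:
After press 1 at (0,2):
1 1 0 0
0 0 0 1
0 1 0 1

After press 2 at (0,1):
0 0 1 0
0 1 0 1
0 1 0 1

After press 3 at (1,2):
0 0 0 0
0 0 1 0
0 1 1 1

After press 4 at (2,2):
0 0 0 0
0 0 0 0
0 0 0 0

Lights still on: 0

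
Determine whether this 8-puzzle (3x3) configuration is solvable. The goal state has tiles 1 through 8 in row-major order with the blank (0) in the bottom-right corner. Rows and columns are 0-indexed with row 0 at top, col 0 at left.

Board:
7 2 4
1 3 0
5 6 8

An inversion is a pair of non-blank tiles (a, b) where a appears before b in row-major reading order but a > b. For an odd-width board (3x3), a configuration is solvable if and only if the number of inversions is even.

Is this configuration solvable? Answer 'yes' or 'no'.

Inversions (pairs i<j in row-major order where tile[i] > tile[j] > 0): 9
9 is odd, so the puzzle is not solvable.

Answer: no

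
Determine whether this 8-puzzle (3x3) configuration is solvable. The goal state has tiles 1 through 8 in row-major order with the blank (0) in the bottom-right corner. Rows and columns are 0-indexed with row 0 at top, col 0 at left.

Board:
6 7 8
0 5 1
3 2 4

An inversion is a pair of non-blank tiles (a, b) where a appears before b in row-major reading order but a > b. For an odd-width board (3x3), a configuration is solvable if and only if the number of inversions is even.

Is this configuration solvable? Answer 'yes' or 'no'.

Inversions (pairs i<j in row-major order where tile[i] > tile[j] > 0): 20
20 is even, so the puzzle is solvable.

Answer: yes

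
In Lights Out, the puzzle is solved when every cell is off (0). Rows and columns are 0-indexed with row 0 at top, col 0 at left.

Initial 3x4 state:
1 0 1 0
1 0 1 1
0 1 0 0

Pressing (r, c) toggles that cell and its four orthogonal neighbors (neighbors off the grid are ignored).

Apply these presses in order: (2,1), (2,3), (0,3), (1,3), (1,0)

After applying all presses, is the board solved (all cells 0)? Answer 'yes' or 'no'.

Answer: yes

Derivation:
After press 1 at (2,1):
1 0 1 0
1 1 1 1
1 0 1 0

After press 2 at (2,3):
1 0 1 0
1 1 1 0
1 0 0 1

After press 3 at (0,3):
1 0 0 1
1 1 1 1
1 0 0 1

After press 4 at (1,3):
1 0 0 0
1 1 0 0
1 0 0 0

After press 5 at (1,0):
0 0 0 0
0 0 0 0
0 0 0 0

Lights still on: 0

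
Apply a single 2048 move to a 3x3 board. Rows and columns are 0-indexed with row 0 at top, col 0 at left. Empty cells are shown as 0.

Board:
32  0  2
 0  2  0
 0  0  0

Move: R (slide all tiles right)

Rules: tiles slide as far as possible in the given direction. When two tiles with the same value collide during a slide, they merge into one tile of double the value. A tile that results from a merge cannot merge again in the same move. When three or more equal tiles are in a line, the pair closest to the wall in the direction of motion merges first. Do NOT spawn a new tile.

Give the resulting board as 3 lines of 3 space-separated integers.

Slide right:
row 0: [32, 0, 2] -> [0, 32, 2]
row 1: [0, 2, 0] -> [0, 0, 2]
row 2: [0, 0, 0] -> [0, 0, 0]

Answer:  0 32  2
 0  0  2
 0  0  0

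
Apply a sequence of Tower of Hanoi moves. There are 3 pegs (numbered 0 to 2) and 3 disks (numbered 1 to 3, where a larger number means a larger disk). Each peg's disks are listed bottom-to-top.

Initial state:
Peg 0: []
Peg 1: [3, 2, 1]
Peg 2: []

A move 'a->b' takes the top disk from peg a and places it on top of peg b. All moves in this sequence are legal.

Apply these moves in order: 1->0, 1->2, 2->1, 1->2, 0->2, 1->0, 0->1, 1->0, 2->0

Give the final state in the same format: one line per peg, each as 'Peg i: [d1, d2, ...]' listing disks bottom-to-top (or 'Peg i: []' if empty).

After move 1 (1->0):
Peg 0: [1]
Peg 1: [3, 2]
Peg 2: []

After move 2 (1->2):
Peg 0: [1]
Peg 1: [3]
Peg 2: [2]

After move 3 (2->1):
Peg 0: [1]
Peg 1: [3, 2]
Peg 2: []

After move 4 (1->2):
Peg 0: [1]
Peg 1: [3]
Peg 2: [2]

After move 5 (0->2):
Peg 0: []
Peg 1: [3]
Peg 2: [2, 1]

After move 6 (1->0):
Peg 0: [3]
Peg 1: []
Peg 2: [2, 1]

After move 7 (0->1):
Peg 0: []
Peg 1: [3]
Peg 2: [2, 1]

After move 8 (1->0):
Peg 0: [3]
Peg 1: []
Peg 2: [2, 1]

After move 9 (2->0):
Peg 0: [3, 1]
Peg 1: []
Peg 2: [2]

Answer: Peg 0: [3, 1]
Peg 1: []
Peg 2: [2]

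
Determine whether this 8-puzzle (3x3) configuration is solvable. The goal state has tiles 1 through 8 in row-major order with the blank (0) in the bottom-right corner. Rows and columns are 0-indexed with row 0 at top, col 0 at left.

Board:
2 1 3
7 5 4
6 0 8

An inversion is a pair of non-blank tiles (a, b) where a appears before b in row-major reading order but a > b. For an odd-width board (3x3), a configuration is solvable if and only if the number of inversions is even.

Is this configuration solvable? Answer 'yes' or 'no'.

Inversions (pairs i<j in row-major order where tile[i] > tile[j] > 0): 5
5 is odd, so the puzzle is not solvable.

Answer: no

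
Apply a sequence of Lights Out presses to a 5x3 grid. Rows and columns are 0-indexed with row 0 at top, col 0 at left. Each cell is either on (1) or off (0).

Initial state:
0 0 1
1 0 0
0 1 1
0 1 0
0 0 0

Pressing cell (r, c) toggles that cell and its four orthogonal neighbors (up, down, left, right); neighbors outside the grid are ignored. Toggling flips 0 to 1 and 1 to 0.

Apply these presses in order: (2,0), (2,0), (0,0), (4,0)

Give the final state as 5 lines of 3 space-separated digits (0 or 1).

Answer: 1 1 1
0 0 0
0 1 1
1 1 0
1 1 0

Derivation:
After press 1 at (2,0):
0 0 1
0 0 0
1 0 1
1 1 0
0 0 0

After press 2 at (2,0):
0 0 1
1 0 0
0 1 1
0 1 0
0 0 0

After press 3 at (0,0):
1 1 1
0 0 0
0 1 1
0 1 0
0 0 0

After press 4 at (4,0):
1 1 1
0 0 0
0 1 1
1 1 0
1 1 0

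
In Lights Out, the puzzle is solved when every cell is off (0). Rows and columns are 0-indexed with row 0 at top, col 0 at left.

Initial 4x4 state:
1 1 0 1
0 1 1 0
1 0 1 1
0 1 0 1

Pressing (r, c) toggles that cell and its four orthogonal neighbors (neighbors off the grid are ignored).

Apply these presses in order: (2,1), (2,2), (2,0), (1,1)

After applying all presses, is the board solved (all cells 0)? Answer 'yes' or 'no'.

Answer: no

Derivation:
After press 1 at (2,1):
1 1 0 1
0 0 1 0
0 1 0 1
0 0 0 1

After press 2 at (2,2):
1 1 0 1
0 0 0 0
0 0 1 0
0 0 1 1

After press 3 at (2,0):
1 1 0 1
1 0 0 0
1 1 1 0
1 0 1 1

After press 4 at (1,1):
1 0 0 1
0 1 1 0
1 0 1 0
1 0 1 1

Lights still on: 9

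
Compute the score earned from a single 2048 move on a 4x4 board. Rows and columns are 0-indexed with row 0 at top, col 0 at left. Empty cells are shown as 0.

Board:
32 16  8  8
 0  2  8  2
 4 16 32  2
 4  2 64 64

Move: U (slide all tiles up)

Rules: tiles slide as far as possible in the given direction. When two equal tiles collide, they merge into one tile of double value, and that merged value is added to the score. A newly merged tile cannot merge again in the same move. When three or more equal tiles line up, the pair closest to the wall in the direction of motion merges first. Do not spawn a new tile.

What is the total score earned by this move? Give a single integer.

Answer: 28

Derivation:
Slide up:
col 0: [32, 0, 4, 4] -> [32, 8, 0, 0]  score +8 (running 8)
col 1: [16, 2, 16, 2] -> [16, 2, 16, 2]  score +0 (running 8)
col 2: [8, 8, 32, 64] -> [16, 32, 64, 0]  score +16 (running 24)
col 3: [8, 2, 2, 64] -> [8, 4, 64, 0]  score +4 (running 28)
Board after move:
32 16 16  8
 8  2 32  4
 0 16 64 64
 0  2  0  0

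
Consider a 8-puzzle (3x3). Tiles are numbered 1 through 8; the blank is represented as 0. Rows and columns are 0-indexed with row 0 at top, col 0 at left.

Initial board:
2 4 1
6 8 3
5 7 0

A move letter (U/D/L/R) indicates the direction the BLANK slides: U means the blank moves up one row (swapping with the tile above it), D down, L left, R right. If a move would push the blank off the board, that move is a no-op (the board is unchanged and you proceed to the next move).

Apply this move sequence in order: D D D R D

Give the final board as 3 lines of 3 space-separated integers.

After move 1 (D):
2 4 1
6 8 3
5 7 0

After move 2 (D):
2 4 1
6 8 3
5 7 0

After move 3 (D):
2 4 1
6 8 3
5 7 0

After move 4 (R):
2 4 1
6 8 3
5 7 0

After move 5 (D):
2 4 1
6 8 3
5 7 0

Answer: 2 4 1
6 8 3
5 7 0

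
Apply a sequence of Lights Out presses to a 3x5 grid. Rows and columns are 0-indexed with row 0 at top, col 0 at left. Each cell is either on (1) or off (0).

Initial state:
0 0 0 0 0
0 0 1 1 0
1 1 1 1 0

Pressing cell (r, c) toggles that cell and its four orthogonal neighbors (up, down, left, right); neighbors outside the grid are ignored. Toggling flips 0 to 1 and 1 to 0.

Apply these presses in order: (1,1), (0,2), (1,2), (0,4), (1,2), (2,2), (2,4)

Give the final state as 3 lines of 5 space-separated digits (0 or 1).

Answer: 0 0 1 0 1
1 1 0 1 0
1 1 0 1 1

Derivation:
After press 1 at (1,1):
0 1 0 0 0
1 1 0 1 0
1 0 1 1 0

After press 2 at (0,2):
0 0 1 1 0
1 1 1 1 0
1 0 1 1 0

After press 3 at (1,2):
0 0 0 1 0
1 0 0 0 0
1 0 0 1 0

After press 4 at (0,4):
0 0 0 0 1
1 0 0 0 1
1 0 0 1 0

After press 5 at (1,2):
0 0 1 0 1
1 1 1 1 1
1 0 1 1 0

After press 6 at (2,2):
0 0 1 0 1
1 1 0 1 1
1 1 0 0 0

After press 7 at (2,4):
0 0 1 0 1
1 1 0 1 0
1 1 0 1 1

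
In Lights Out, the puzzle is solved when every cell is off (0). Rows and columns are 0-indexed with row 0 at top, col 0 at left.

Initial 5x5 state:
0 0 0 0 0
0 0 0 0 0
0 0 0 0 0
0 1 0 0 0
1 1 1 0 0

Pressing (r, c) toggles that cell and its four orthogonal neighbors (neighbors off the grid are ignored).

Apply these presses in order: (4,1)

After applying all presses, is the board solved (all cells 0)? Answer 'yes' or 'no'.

After press 1 at (4,1):
0 0 0 0 0
0 0 0 0 0
0 0 0 0 0
0 0 0 0 0
0 0 0 0 0

Lights still on: 0

Answer: yes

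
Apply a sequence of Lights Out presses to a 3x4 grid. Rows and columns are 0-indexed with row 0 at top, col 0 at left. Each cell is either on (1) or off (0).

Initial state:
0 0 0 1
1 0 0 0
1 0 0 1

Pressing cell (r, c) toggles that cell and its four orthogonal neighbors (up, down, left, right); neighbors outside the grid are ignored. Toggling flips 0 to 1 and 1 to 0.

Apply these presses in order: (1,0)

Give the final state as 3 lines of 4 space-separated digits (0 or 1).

After press 1 at (1,0):
1 0 0 1
0 1 0 0
0 0 0 1

Answer: 1 0 0 1
0 1 0 0
0 0 0 1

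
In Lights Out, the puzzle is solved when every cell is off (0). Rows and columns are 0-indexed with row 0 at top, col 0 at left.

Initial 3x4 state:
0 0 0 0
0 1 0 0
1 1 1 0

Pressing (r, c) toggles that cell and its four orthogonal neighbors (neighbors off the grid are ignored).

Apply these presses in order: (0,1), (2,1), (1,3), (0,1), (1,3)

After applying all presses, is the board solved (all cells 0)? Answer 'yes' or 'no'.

After press 1 at (0,1):
1 1 1 0
0 0 0 0
1 1 1 0

After press 2 at (2,1):
1 1 1 0
0 1 0 0
0 0 0 0

After press 3 at (1,3):
1 1 1 1
0 1 1 1
0 0 0 1

After press 4 at (0,1):
0 0 0 1
0 0 1 1
0 0 0 1

After press 5 at (1,3):
0 0 0 0
0 0 0 0
0 0 0 0

Lights still on: 0

Answer: yes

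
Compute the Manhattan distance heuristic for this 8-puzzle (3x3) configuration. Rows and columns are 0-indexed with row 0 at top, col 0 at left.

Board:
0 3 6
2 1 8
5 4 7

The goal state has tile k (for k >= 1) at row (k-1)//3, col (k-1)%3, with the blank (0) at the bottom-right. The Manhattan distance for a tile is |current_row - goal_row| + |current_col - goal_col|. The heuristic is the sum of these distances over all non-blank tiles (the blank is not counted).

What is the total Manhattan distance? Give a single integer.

Answer: 14

Derivation:
Tile 3: (0,1)->(0,2) = 1
Tile 6: (0,2)->(1,2) = 1
Tile 2: (1,0)->(0,1) = 2
Tile 1: (1,1)->(0,0) = 2
Tile 8: (1,2)->(2,1) = 2
Tile 5: (2,0)->(1,1) = 2
Tile 4: (2,1)->(1,0) = 2
Tile 7: (2,2)->(2,0) = 2
Sum: 1 + 1 + 2 + 2 + 2 + 2 + 2 + 2 = 14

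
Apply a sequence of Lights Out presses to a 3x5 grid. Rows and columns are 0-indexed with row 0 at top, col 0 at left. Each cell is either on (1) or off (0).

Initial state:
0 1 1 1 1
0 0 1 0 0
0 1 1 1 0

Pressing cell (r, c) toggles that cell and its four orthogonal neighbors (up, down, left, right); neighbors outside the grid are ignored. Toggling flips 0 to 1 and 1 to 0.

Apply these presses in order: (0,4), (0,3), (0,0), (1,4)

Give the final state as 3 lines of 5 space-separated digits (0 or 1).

Answer: 1 0 0 1 0
1 0 1 0 0
0 1 1 1 1

Derivation:
After press 1 at (0,4):
0 1 1 0 0
0 0 1 0 1
0 1 1 1 0

After press 2 at (0,3):
0 1 0 1 1
0 0 1 1 1
0 1 1 1 0

After press 3 at (0,0):
1 0 0 1 1
1 0 1 1 1
0 1 1 1 0

After press 4 at (1,4):
1 0 0 1 0
1 0 1 0 0
0 1 1 1 1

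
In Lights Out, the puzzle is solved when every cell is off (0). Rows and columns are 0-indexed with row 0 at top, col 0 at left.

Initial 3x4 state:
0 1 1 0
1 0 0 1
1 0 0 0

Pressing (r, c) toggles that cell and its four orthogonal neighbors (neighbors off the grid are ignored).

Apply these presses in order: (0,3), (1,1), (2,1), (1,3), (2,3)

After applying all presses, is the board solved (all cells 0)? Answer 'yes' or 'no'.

After press 1 at (0,3):
0 1 0 1
1 0 0 0
1 0 0 0

After press 2 at (1,1):
0 0 0 1
0 1 1 0
1 1 0 0

After press 3 at (2,1):
0 0 0 1
0 0 1 0
0 0 1 0

After press 4 at (1,3):
0 0 0 0
0 0 0 1
0 0 1 1

After press 5 at (2,3):
0 0 0 0
0 0 0 0
0 0 0 0

Lights still on: 0

Answer: yes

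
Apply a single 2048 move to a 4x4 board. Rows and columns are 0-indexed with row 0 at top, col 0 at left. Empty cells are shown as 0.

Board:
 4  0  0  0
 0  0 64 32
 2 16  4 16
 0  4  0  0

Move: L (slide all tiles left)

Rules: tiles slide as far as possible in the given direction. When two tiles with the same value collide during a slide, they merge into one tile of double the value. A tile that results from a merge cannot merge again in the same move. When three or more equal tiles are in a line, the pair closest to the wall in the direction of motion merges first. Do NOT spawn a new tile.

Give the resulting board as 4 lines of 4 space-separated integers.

Slide left:
row 0: [4, 0, 0, 0] -> [4, 0, 0, 0]
row 1: [0, 0, 64, 32] -> [64, 32, 0, 0]
row 2: [2, 16, 4, 16] -> [2, 16, 4, 16]
row 3: [0, 4, 0, 0] -> [4, 0, 0, 0]

Answer:  4  0  0  0
64 32  0  0
 2 16  4 16
 4  0  0  0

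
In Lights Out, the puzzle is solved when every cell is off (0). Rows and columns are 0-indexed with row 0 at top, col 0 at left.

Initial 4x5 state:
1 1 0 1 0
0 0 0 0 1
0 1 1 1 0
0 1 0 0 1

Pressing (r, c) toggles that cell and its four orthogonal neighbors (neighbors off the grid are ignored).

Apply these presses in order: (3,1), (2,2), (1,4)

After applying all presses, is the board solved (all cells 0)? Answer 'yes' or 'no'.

After press 1 at (3,1):
1 1 0 1 0
0 0 0 0 1
0 0 1 1 0
1 0 1 0 1

After press 2 at (2,2):
1 1 0 1 0
0 0 1 0 1
0 1 0 0 0
1 0 0 0 1

After press 3 at (1,4):
1 1 0 1 1
0 0 1 1 0
0 1 0 0 1
1 0 0 0 1

Lights still on: 10

Answer: no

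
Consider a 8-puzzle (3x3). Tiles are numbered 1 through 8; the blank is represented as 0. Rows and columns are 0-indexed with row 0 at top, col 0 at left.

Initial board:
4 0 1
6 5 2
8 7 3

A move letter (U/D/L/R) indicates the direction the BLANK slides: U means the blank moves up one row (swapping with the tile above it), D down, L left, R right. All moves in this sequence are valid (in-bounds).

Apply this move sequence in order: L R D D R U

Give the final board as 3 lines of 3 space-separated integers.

After move 1 (L):
0 4 1
6 5 2
8 7 3

After move 2 (R):
4 0 1
6 5 2
8 7 3

After move 3 (D):
4 5 1
6 0 2
8 7 3

After move 4 (D):
4 5 1
6 7 2
8 0 3

After move 5 (R):
4 5 1
6 7 2
8 3 0

After move 6 (U):
4 5 1
6 7 0
8 3 2

Answer: 4 5 1
6 7 0
8 3 2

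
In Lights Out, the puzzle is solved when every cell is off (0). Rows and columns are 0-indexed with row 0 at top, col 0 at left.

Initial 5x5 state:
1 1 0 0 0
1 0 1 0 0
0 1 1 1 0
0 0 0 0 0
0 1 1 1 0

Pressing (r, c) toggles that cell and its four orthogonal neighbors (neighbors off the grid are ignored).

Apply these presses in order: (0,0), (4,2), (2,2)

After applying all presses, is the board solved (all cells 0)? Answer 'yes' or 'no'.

After press 1 at (0,0):
0 0 0 0 0
0 0 1 0 0
0 1 1 1 0
0 0 0 0 0
0 1 1 1 0

After press 2 at (4,2):
0 0 0 0 0
0 0 1 0 0
0 1 1 1 0
0 0 1 0 0
0 0 0 0 0

After press 3 at (2,2):
0 0 0 0 0
0 0 0 0 0
0 0 0 0 0
0 0 0 0 0
0 0 0 0 0

Lights still on: 0

Answer: yes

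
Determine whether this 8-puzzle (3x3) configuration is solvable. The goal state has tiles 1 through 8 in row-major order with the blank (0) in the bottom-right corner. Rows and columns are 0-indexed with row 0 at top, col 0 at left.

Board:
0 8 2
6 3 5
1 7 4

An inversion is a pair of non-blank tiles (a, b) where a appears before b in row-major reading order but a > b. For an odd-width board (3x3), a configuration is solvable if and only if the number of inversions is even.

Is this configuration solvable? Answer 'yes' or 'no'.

Answer: yes

Derivation:
Inversions (pairs i<j in row-major order where tile[i] > tile[j] > 0): 16
16 is even, so the puzzle is solvable.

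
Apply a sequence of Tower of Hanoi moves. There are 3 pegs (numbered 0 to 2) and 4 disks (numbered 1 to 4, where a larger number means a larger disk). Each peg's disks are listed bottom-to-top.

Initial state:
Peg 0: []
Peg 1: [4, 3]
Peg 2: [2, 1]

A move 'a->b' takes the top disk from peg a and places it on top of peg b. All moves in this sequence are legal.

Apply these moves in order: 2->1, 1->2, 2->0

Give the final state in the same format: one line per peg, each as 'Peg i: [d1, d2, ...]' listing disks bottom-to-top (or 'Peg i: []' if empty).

After move 1 (2->1):
Peg 0: []
Peg 1: [4, 3, 1]
Peg 2: [2]

After move 2 (1->2):
Peg 0: []
Peg 1: [4, 3]
Peg 2: [2, 1]

After move 3 (2->0):
Peg 0: [1]
Peg 1: [4, 3]
Peg 2: [2]

Answer: Peg 0: [1]
Peg 1: [4, 3]
Peg 2: [2]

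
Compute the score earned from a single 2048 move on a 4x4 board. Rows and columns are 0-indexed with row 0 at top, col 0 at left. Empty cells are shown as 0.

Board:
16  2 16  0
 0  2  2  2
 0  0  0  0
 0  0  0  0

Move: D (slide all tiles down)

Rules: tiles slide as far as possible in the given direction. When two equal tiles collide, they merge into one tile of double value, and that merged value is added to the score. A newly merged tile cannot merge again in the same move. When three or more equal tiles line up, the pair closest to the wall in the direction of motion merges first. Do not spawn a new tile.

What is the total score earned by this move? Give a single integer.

Slide down:
col 0: [16, 0, 0, 0] -> [0, 0, 0, 16]  score +0 (running 0)
col 1: [2, 2, 0, 0] -> [0, 0, 0, 4]  score +4 (running 4)
col 2: [16, 2, 0, 0] -> [0, 0, 16, 2]  score +0 (running 4)
col 3: [0, 2, 0, 0] -> [0, 0, 0, 2]  score +0 (running 4)
Board after move:
 0  0  0  0
 0  0  0  0
 0  0 16  0
16  4  2  2

Answer: 4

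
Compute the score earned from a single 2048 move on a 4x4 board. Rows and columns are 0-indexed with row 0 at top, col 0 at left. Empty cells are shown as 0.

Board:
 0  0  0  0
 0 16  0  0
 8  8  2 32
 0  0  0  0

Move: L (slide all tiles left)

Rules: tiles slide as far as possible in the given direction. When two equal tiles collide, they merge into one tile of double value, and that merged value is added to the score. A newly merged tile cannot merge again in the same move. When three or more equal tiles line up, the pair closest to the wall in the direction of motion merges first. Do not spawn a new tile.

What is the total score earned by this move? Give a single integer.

Answer: 16

Derivation:
Slide left:
row 0: [0, 0, 0, 0] -> [0, 0, 0, 0]  score +0 (running 0)
row 1: [0, 16, 0, 0] -> [16, 0, 0, 0]  score +0 (running 0)
row 2: [8, 8, 2, 32] -> [16, 2, 32, 0]  score +16 (running 16)
row 3: [0, 0, 0, 0] -> [0, 0, 0, 0]  score +0 (running 16)
Board after move:
 0  0  0  0
16  0  0  0
16  2 32  0
 0  0  0  0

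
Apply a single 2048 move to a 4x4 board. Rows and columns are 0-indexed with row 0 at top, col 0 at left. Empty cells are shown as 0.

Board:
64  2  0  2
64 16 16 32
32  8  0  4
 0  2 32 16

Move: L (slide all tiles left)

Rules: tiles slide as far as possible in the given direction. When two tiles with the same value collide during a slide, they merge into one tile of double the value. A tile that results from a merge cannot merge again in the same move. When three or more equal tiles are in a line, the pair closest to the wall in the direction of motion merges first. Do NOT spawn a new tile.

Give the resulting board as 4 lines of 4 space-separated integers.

Slide left:
row 0: [64, 2, 0, 2] -> [64, 4, 0, 0]
row 1: [64, 16, 16, 32] -> [64, 32, 32, 0]
row 2: [32, 8, 0, 4] -> [32, 8, 4, 0]
row 3: [0, 2, 32, 16] -> [2, 32, 16, 0]

Answer: 64  4  0  0
64 32 32  0
32  8  4  0
 2 32 16  0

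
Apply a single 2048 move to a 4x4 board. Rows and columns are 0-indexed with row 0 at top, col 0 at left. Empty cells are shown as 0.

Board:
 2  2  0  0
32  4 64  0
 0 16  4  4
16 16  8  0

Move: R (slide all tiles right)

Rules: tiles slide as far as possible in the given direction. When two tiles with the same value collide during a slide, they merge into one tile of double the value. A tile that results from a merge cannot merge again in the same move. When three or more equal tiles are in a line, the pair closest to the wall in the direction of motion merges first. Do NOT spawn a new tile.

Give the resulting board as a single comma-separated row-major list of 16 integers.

Answer: 0, 0, 0, 4, 0, 32, 4, 64, 0, 0, 16, 8, 0, 0, 32, 8

Derivation:
Slide right:
row 0: [2, 2, 0, 0] -> [0, 0, 0, 4]
row 1: [32, 4, 64, 0] -> [0, 32, 4, 64]
row 2: [0, 16, 4, 4] -> [0, 0, 16, 8]
row 3: [16, 16, 8, 0] -> [0, 0, 32, 8]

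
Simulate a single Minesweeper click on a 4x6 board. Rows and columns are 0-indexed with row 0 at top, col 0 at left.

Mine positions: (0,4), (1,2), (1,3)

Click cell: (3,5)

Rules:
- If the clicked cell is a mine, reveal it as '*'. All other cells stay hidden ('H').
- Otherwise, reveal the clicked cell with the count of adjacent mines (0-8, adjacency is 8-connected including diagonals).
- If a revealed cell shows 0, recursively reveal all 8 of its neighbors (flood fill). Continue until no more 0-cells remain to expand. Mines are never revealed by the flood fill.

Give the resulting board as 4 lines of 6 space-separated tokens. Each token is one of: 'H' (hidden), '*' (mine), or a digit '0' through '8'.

0 1 H H H H
0 1 H H 2 1
0 1 2 2 1 0
0 0 0 0 0 0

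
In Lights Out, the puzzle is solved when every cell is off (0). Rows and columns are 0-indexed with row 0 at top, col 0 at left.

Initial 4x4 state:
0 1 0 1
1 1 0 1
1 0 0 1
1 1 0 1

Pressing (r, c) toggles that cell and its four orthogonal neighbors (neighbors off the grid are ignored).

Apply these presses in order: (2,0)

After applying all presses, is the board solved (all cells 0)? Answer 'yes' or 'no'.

After press 1 at (2,0):
0 1 0 1
0 1 0 1
0 1 0 1
0 1 0 1

Lights still on: 8

Answer: no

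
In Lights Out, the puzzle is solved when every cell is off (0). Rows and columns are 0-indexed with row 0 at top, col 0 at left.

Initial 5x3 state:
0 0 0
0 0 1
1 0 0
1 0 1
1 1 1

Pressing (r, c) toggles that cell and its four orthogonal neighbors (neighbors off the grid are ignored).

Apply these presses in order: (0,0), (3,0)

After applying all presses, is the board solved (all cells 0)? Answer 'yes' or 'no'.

Answer: no

Derivation:
After press 1 at (0,0):
1 1 0
1 0 1
1 0 0
1 0 1
1 1 1

After press 2 at (3,0):
1 1 0
1 0 1
0 0 0
0 1 1
0 1 1

Lights still on: 8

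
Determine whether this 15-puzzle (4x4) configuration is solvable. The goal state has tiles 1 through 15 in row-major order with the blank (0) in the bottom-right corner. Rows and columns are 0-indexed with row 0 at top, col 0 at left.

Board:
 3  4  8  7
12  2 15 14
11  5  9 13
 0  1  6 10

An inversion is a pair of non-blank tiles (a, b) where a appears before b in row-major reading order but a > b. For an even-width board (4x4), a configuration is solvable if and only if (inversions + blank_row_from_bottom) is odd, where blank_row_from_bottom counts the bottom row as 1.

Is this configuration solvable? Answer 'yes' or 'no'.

Inversions: 47
Blank is in row 3 (0-indexed from top), which is row 1 counting from the bottom (bottom = 1).
47 + 1 = 48, which is even, so the puzzle is not solvable.

Answer: no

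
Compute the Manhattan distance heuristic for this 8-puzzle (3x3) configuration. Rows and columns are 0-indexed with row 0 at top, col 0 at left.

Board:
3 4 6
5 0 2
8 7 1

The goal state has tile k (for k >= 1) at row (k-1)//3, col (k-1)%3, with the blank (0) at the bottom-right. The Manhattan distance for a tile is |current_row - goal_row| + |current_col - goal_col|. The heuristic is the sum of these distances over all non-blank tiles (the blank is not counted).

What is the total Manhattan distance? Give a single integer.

Tile 3: at (0,0), goal (0,2), distance |0-0|+|0-2| = 2
Tile 4: at (0,1), goal (1,0), distance |0-1|+|1-0| = 2
Tile 6: at (0,2), goal (1,2), distance |0-1|+|2-2| = 1
Tile 5: at (1,0), goal (1,1), distance |1-1|+|0-1| = 1
Tile 2: at (1,2), goal (0,1), distance |1-0|+|2-1| = 2
Tile 8: at (2,0), goal (2,1), distance |2-2|+|0-1| = 1
Tile 7: at (2,1), goal (2,0), distance |2-2|+|1-0| = 1
Tile 1: at (2,2), goal (0,0), distance |2-0|+|2-0| = 4
Sum: 2 + 2 + 1 + 1 + 2 + 1 + 1 + 4 = 14

Answer: 14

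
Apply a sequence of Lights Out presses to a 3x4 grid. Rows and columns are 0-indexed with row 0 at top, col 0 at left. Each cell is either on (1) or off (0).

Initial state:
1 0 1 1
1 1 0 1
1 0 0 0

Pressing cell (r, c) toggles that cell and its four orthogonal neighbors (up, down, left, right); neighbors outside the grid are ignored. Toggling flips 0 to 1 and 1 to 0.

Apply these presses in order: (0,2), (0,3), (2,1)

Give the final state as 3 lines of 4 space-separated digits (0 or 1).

After press 1 at (0,2):
1 1 0 0
1 1 1 1
1 0 0 0

After press 2 at (0,3):
1 1 1 1
1 1 1 0
1 0 0 0

After press 3 at (2,1):
1 1 1 1
1 0 1 0
0 1 1 0

Answer: 1 1 1 1
1 0 1 0
0 1 1 0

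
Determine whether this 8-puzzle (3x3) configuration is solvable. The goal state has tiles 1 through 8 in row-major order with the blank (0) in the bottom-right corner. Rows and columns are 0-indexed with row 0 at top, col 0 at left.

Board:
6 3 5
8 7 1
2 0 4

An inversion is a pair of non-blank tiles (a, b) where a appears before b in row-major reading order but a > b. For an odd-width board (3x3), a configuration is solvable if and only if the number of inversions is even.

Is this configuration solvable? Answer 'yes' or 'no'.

Answer: no

Derivation:
Inversions (pairs i<j in row-major order where tile[i] > tile[j] > 0): 17
17 is odd, so the puzzle is not solvable.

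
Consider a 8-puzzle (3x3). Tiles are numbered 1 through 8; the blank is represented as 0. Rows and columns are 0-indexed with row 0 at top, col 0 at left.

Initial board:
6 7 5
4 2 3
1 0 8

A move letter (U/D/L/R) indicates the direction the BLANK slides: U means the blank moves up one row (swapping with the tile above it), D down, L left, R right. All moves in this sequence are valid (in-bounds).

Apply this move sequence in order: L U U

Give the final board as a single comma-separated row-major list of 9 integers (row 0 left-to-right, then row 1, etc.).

After move 1 (L):
6 7 5
4 2 3
0 1 8

After move 2 (U):
6 7 5
0 2 3
4 1 8

After move 3 (U):
0 7 5
6 2 3
4 1 8

Answer: 0, 7, 5, 6, 2, 3, 4, 1, 8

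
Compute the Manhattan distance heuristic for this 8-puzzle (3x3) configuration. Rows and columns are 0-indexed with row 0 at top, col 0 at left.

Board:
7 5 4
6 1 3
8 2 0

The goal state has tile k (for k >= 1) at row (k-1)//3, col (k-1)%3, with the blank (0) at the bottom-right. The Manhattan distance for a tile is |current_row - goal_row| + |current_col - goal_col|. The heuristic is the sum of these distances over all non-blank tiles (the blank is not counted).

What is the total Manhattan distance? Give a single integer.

Tile 7: (0,0)->(2,0) = 2
Tile 5: (0,1)->(1,1) = 1
Tile 4: (0,2)->(1,0) = 3
Tile 6: (1,0)->(1,2) = 2
Tile 1: (1,1)->(0,0) = 2
Tile 3: (1,2)->(0,2) = 1
Tile 8: (2,0)->(2,1) = 1
Tile 2: (2,1)->(0,1) = 2
Sum: 2 + 1 + 3 + 2 + 2 + 1 + 1 + 2 = 14

Answer: 14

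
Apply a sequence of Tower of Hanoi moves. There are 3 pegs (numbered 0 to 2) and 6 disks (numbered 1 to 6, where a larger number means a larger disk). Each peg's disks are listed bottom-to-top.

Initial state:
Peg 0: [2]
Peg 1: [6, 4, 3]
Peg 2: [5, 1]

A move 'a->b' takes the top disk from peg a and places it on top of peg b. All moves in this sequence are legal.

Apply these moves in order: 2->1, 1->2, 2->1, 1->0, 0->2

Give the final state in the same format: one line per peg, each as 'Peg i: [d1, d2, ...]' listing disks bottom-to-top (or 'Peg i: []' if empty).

After move 1 (2->1):
Peg 0: [2]
Peg 1: [6, 4, 3, 1]
Peg 2: [5]

After move 2 (1->2):
Peg 0: [2]
Peg 1: [6, 4, 3]
Peg 2: [5, 1]

After move 3 (2->1):
Peg 0: [2]
Peg 1: [6, 4, 3, 1]
Peg 2: [5]

After move 4 (1->0):
Peg 0: [2, 1]
Peg 1: [6, 4, 3]
Peg 2: [5]

After move 5 (0->2):
Peg 0: [2]
Peg 1: [6, 4, 3]
Peg 2: [5, 1]

Answer: Peg 0: [2]
Peg 1: [6, 4, 3]
Peg 2: [5, 1]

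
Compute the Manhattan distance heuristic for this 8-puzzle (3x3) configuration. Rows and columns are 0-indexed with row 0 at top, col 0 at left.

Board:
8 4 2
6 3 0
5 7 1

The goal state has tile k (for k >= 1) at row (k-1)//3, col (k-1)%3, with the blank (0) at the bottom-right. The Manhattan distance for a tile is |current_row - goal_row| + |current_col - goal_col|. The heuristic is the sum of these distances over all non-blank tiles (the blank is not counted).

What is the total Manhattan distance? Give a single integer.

Tile 8: at (0,0), goal (2,1), distance |0-2|+|0-1| = 3
Tile 4: at (0,1), goal (1,0), distance |0-1|+|1-0| = 2
Tile 2: at (0,2), goal (0,1), distance |0-0|+|2-1| = 1
Tile 6: at (1,0), goal (1,2), distance |1-1|+|0-2| = 2
Tile 3: at (1,1), goal (0,2), distance |1-0|+|1-2| = 2
Tile 5: at (2,0), goal (1,1), distance |2-1|+|0-1| = 2
Tile 7: at (2,1), goal (2,0), distance |2-2|+|1-0| = 1
Tile 1: at (2,2), goal (0,0), distance |2-0|+|2-0| = 4
Sum: 3 + 2 + 1 + 2 + 2 + 2 + 1 + 4 = 17

Answer: 17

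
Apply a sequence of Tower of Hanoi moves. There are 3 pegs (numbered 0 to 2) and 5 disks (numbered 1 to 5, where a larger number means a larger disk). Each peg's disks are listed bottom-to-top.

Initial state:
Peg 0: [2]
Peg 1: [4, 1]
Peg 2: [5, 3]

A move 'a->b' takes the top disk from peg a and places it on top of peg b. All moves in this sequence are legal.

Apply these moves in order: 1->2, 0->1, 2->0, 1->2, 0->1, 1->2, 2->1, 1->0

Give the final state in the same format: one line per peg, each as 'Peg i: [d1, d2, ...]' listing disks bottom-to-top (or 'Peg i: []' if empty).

After move 1 (1->2):
Peg 0: [2]
Peg 1: [4]
Peg 2: [5, 3, 1]

After move 2 (0->1):
Peg 0: []
Peg 1: [4, 2]
Peg 2: [5, 3, 1]

After move 3 (2->0):
Peg 0: [1]
Peg 1: [4, 2]
Peg 2: [5, 3]

After move 4 (1->2):
Peg 0: [1]
Peg 1: [4]
Peg 2: [5, 3, 2]

After move 5 (0->1):
Peg 0: []
Peg 1: [4, 1]
Peg 2: [5, 3, 2]

After move 6 (1->2):
Peg 0: []
Peg 1: [4]
Peg 2: [5, 3, 2, 1]

After move 7 (2->1):
Peg 0: []
Peg 1: [4, 1]
Peg 2: [5, 3, 2]

After move 8 (1->0):
Peg 0: [1]
Peg 1: [4]
Peg 2: [5, 3, 2]

Answer: Peg 0: [1]
Peg 1: [4]
Peg 2: [5, 3, 2]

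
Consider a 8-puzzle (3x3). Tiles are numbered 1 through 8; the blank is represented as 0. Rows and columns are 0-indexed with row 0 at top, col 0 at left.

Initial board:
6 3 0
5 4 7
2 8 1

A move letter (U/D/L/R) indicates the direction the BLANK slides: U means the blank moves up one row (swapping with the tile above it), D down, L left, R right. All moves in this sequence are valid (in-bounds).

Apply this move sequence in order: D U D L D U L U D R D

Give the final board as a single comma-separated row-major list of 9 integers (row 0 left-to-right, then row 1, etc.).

Answer: 6, 3, 7, 5, 8, 4, 2, 0, 1

Derivation:
After move 1 (D):
6 3 7
5 4 0
2 8 1

After move 2 (U):
6 3 0
5 4 7
2 8 1

After move 3 (D):
6 3 7
5 4 0
2 8 1

After move 4 (L):
6 3 7
5 0 4
2 8 1

After move 5 (D):
6 3 7
5 8 4
2 0 1

After move 6 (U):
6 3 7
5 0 4
2 8 1

After move 7 (L):
6 3 7
0 5 4
2 8 1

After move 8 (U):
0 3 7
6 5 4
2 8 1

After move 9 (D):
6 3 7
0 5 4
2 8 1

After move 10 (R):
6 3 7
5 0 4
2 8 1

After move 11 (D):
6 3 7
5 8 4
2 0 1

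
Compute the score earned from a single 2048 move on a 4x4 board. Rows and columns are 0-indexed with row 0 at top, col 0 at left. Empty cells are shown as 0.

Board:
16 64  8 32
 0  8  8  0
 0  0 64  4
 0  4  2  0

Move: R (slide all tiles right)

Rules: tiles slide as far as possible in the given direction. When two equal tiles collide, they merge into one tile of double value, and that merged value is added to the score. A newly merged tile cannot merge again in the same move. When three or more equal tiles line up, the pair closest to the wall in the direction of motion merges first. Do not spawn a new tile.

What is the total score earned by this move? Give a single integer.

Slide right:
row 0: [16, 64, 8, 32] -> [16, 64, 8, 32]  score +0 (running 0)
row 1: [0, 8, 8, 0] -> [0, 0, 0, 16]  score +16 (running 16)
row 2: [0, 0, 64, 4] -> [0, 0, 64, 4]  score +0 (running 16)
row 3: [0, 4, 2, 0] -> [0, 0, 4, 2]  score +0 (running 16)
Board after move:
16 64  8 32
 0  0  0 16
 0  0 64  4
 0  0  4  2

Answer: 16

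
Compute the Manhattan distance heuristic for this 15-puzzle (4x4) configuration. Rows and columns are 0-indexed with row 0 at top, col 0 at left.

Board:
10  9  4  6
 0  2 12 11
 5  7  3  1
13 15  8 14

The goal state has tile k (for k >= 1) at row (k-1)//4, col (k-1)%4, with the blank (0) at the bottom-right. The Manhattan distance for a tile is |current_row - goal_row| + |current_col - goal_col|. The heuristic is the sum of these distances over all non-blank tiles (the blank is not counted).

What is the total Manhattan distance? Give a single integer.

Tile 10: (0,0)->(2,1) = 3
Tile 9: (0,1)->(2,0) = 3
Tile 4: (0,2)->(0,3) = 1
Tile 6: (0,3)->(1,1) = 3
Tile 2: (1,1)->(0,1) = 1
Tile 12: (1,2)->(2,3) = 2
Tile 11: (1,3)->(2,2) = 2
Tile 5: (2,0)->(1,0) = 1
Tile 7: (2,1)->(1,2) = 2
Tile 3: (2,2)->(0,2) = 2
Tile 1: (2,3)->(0,0) = 5
Tile 13: (3,0)->(3,0) = 0
Tile 15: (3,1)->(3,2) = 1
Tile 8: (3,2)->(1,3) = 3
Tile 14: (3,3)->(3,1) = 2
Sum: 3 + 3 + 1 + 3 + 1 + 2 + 2 + 1 + 2 + 2 + 5 + 0 + 1 + 3 + 2 = 31

Answer: 31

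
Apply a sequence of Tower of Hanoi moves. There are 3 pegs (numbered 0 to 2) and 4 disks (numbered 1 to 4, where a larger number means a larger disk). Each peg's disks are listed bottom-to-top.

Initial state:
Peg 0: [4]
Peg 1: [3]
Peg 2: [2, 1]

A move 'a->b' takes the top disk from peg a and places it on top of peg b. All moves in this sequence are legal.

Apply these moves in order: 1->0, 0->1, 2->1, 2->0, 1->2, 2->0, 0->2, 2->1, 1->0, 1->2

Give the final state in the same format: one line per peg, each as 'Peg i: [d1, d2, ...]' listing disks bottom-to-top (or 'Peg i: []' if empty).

Answer: Peg 0: [4, 2, 1]
Peg 1: []
Peg 2: [3]

Derivation:
After move 1 (1->0):
Peg 0: [4, 3]
Peg 1: []
Peg 2: [2, 1]

After move 2 (0->1):
Peg 0: [4]
Peg 1: [3]
Peg 2: [2, 1]

After move 3 (2->1):
Peg 0: [4]
Peg 1: [3, 1]
Peg 2: [2]

After move 4 (2->0):
Peg 0: [4, 2]
Peg 1: [3, 1]
Peg 2: []

After move 5 (1->2):
Peg 0: [4, 2]
Peg 1: [3]
Peg 2: [1]

After move 6 (2->0):
Peg 0: [4, 2, 1]
Peg 1: [3]
Peg 2: []

After move 7 (0->2):
Peg 0: [4, 2]
Peg 1: [3]
Peg 2: [1]

After move 8 (2->1):
Peg 0: [4, 2]
Peg 1: [3, 1]
Peg 2: []

After move 9 (1->0):
Peg 0: [4, 2, 1]
Peg 1: [3]
Peg 2: []

After move 10 (1->2):
Peg 0: [4, 2, 1]
Peg 1: []
Peg 2: [3]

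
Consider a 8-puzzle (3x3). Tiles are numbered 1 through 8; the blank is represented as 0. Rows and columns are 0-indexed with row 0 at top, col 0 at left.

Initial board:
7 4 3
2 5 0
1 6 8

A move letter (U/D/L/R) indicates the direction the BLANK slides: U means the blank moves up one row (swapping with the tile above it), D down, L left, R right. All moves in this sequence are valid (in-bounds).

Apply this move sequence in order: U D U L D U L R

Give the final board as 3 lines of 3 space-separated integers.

After move 1 (U):
7 4 0
2 5 3
1 6 8

After move 2 (D):
7 4 3
2 5 0
1 6 8

After move 3 (U):
7 4 0
2 5 3
1 6 8

After move 4 (L):
7 0 4
2 5 3
1 6 8

After move 5 (D):
7 5 4
2 0 3
1 6 8

After move 6 (U):
7 0 4
2 5 3
1 6 8

After move 7 (L):
0 7 4
2 5 3
1 6 8

After move 8 (R):
7 0 4
2 5 3
1 6 8

Answer: 7 0 4
2 5 3
1 6 8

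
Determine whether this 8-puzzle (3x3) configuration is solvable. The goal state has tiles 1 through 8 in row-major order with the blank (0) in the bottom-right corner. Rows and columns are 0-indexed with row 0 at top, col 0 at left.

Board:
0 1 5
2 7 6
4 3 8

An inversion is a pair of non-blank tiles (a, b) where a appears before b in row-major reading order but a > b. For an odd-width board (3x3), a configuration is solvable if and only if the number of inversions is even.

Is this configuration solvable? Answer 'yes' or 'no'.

Inversions (pairs i<j in row-major order where tile[i] > tile[j] > 0): 9
9 is odd, so the puzzle is not solvable.

Answer: no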